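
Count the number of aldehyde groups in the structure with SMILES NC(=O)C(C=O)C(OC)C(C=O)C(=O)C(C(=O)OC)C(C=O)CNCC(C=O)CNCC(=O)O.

4

–C(=O)NH2: carbonyl C bonded to C and to N → amide (the N is not a separate amine).
pendant –CHO: carbonyl C bonded to C and H → aldehyde.
pendant –OCH3: C–O–C with sp³ C, no adjacent C=O → ether.
pendant –CHO: carbonyl C bonded to C and H → aldehyde.
–C(=O)– with carbon on both sides → ketone.
pendant –COOCH3: carbonyl C bonded to C and –OCH3 → ester.
pendant –CHO: carbonyl C bonded to C and H → aldehyde.
C–N–C with sp³ carbons and no adjacent C=O → amine (secondary).
pendant –CHO: carbonyl C bonded to C and H → aldehyde.
C–N–C with sp³ carbons and no adjacent C=O → amine (secondary).
–COOH: carbonyl C bonded to –OH and C → carboxylic acid (the –OH is not a separate alcohol).
Aldehyde appears at: CH(CHO), CH(CHO), CH(CHO), CH(CHO) → 4.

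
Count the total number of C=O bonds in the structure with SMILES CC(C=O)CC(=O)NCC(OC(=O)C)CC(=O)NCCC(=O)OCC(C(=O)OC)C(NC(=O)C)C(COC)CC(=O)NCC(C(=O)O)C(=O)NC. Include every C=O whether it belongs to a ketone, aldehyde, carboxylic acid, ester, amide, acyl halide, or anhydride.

CH(CHO): aldehyde, 1 C=O (running total 1).
CH2CONHCH2: amide, 1 C=O (running total 2).
CH(OCOCH3): ester, 1 C=O (running total 3).
CH2CONHCH2: amide, 1 C=O (running total 4).
CH2COOCH2: ester, 1 C=O (running total 5).
CH(COOCH3): ester, 1 C=O (running total 6).
CH(NHCOCH3): amide, 1 C=O (running total 7).
CH2CONHCH2: amide, 1 C=O (running total 8).
CH(COOH): carboxylic acid, 1 C=O (running total 9).
CONHCH3: amide, 1 C=O (running total 10).

10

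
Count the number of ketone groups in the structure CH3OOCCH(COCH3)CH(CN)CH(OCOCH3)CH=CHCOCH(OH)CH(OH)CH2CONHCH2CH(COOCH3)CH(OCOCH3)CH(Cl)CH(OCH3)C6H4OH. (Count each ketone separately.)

2

Reading the structure from left to right:
  CH3OOC: CH3O–C(=O)–: carbonyl C bonded to C and to –OCH3 → ester (not ketone + ether).
  CH(COCH3): pendant –COCH3: carbonyl C bonded to two carbons → ketone.
  CH(CN): pendant –C≡N: nitrile.
  CH(OCOCH3): pendant –OC(=O)CH3: an acyloxy group → ester.
  CH=CH: C=C double bond → alkene.
  CO: –C(=O)– with carbon on both sides → ketone.
  CH(OH): –OH on an sp³ carbon → alcohol (secondary).
  CH(OH): –OH on an sp³ carbon → alcohol (secondary).
  CH2CONHCH2: –C(=O)–N– linkage → amide (the N is not an amine).
  CH(COOCH3): pendant –COOCH3: carbonyl C bonded to C and –OCH3 → ester.
  CH(OCOCH3): pendant –OC(=O)CH3: an acyloxy group → ester.
  CH(Cl): halogen on an sp³ carbon → alkyl halide.
  CH(OCH3): pendant –OCH3: C–O–C with sp³ C, no adjacent C=O → ether.
  C6H4OH: –OH attached directly to an aromatic ring → phenol (not alcohol); the ring itself is an arene.
Ketone appears at: CH(COCH3), CO → 2.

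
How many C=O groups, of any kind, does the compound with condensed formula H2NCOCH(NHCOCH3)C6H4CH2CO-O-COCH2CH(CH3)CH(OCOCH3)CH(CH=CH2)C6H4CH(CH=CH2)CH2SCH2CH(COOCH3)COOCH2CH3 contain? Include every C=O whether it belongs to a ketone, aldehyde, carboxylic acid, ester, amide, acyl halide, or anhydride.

7

H2NCO: amide, 1 C=O (running total 1).
CH(NHCOCH3): amide, 1 C=O (running total 2).
CH2CO-O-COCH2: anhydride, 2 C=O (running total 4).
CH(OCOCH3): ester, 1 C=O (running total 5).
CH(COOCH3): ester, 1 C=O (running total 6).
COOCH2CH3: ester, 1 C=O (running total 7).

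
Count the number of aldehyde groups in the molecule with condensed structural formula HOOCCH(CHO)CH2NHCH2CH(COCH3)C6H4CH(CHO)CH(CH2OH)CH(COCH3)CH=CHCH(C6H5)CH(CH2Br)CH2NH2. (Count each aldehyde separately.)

–COOH: carbonyl C bonded to –OH and C → carboxylic acid (the –OH is not a separate alcohol).
pendant –CHO: carbonyl C bonded to C and H → aldehyde.
C–N–C with sp³ carbons and no adjacent C=O → amine (secondary).
pendant –COCH3: carbonyl C bonded to two carbons → ketone.
para-disubstituted benzene ring → arene.
pendant –CHO: carbonyl C bonded to C and H → aldehyde.
pendant –CH2OH on an sp³ backbone C → alcohol.
pendant –COCH3: carbonyl C bonded to two carbons → ketone.
C=C double bond → alkene.
pendant –C6H5: benzene ring → arene.
pendant –CH2X: halogen on sp³ carbon → alkyl halide.
–NH2 on an sp³ carbon with no adjacent C=O → amine.
Aldehyde appears at: CH(CHO), CH(CHO) → 2.

2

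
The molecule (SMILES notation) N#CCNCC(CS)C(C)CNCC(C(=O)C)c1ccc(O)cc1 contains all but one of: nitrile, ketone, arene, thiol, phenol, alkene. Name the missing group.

phenol: present (C6H4OH — –OH attached directly to an aromatic ring → phenol (not alcohol); the ring itself is an arene).
nitrile: present (N≡C — N≡C–: carbon triple-bonded to nitrogen → nitrile).
arene: present (C6H4OH — –OH attached directly to an aromatic ring → phenol (not alcohol); the ring itself is an arene).
ketone: present (CH(COCH3) — pendant –COCH3: carbonyl C bonded to two carbons → ketone).
thiol: present (CH(CH2SH) — pendant –CH2SH → thiol).
alkene: absent. In C6H4OH, the C=C units are part of an aromatic ring, which is an arene, not an isolated alkene.

alkene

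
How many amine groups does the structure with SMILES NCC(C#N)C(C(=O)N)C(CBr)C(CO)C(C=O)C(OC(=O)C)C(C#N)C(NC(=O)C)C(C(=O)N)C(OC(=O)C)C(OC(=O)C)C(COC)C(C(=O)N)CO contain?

1

–NH2 on an sp³ carbon with no adjacent C=O → amine.
pendant –C≡N: nitrile.
pendant –CONH2: carbonyl C bonded to C and N → amide.
pendant –CH2X: halogen on sp³ carbon → alkyl halide.
pendant –CH2OH on an sp³ backbone C → alcohol.
pendant –CHO: carbonyl C bonded to C and H → aldehyde.
pendant –OC(=O)CH3: an acyloxy group → ester.
pendant –C≡N: nitrile.
pendant –NHC(=O)CH3: N bonded to a carbonyl → amide (not amine).
pendant –CONH2: carbonyl C bonded to C and N → amide.
pendant –OC(=O)CH3: an acyloxy group → ester.
pendant –OC(=O)CH3: an acyloxy group → ester.
pendant –CH2OCH3: C–O–C linkage → ether.
pendant –CONH2: carbonyl C bonded to C and N → amide.
–OH on an sp³ carbon → alcohol.
Amine appears at: H2NCH2 → 1.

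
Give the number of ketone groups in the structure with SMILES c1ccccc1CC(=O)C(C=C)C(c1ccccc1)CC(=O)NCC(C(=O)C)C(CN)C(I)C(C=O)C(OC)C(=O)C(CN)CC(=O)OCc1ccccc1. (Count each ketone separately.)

C6H5– phenyl ring → arene.
–C(=O)– with carbon on both sides → ketone.
pendant –CH=CH2: C=C double bond → alkene.
pendant –C6H5: benzene ring → arene.
–C(=O)–N– linkage → amide (the N is not an amine).
pendant –COCH3: carbonyl C bonded to two carbons → ketone.
pendant –CH2NH2: N on sp³ C, no adjacent C=O → amine.
halogen on an sp³ carbon → alkyl halide.
pendant –CHO: carbonyl C bonded to C and H → aldehyde.
pendant –OCH3: C–O–C with sp³ C, no adjacent C=O → ether.
–C(=O)– with carbon on both sides → ketone.
pendant –CH2NH2: N on sp³ C, no adjacent C=O → amine.
–C(=O)–O–C with C on the carbonyl side → ester.
–C6H5 phenyl ring → arene.
Ketone appears at: CO, CH(COCH3), CO → 3.

3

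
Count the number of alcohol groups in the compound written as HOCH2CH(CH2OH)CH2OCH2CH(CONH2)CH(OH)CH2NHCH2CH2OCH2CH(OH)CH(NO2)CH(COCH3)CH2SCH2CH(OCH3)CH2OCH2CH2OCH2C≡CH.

HO– on an sp³ carbon → alcohol.
pendant –CH2OH on an sp³ backbone C → alcohol.
C–O–C with sp³ carbons on both sides and no adjacent C=O → ether.
pendant –CONH2: carbonyl C bonded to C and N → amide.
–OH on an sp³ carbon → alcohol (secondary).
C–N–C with sp³ carbons and no adjacent C=O → amine (secondary).
C–O–C with sp³ carbons on both sides and no adjacent C=O → ether.
–OH on an sp³ carbon → alcohol (secondary).
–NO2 on an sp³ carbon → nitro (the N=O is not a carbonyl).
pendant –COCH3: carbonyl C bonded to two carbons → ketone.
C–S–C linkage → sulfide (thioether).
pendant –OCH3: C–O–C with sp³ C, no adjacent C=O → ether.
C–O–C with sp³ carbons on both sides and no adjacent C=O → ether.
C–O–C with sp³ carbons on both sides and no adjacent C=O → ether.
C≡C triple bond → alkyne.
Alcohol appears at: HOCH2, CH(CH2OH), CH(OH), CH(OH) → 4.

4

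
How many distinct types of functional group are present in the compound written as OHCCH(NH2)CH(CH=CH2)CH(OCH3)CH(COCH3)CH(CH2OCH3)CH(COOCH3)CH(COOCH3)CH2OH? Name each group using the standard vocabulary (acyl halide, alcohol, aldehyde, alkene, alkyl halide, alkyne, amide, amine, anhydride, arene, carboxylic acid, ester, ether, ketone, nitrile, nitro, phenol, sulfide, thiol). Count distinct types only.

7

Reading the structure from left to right:
  OHC: terminal –CHO: carbonyl C bonded to H and C → aldehyde.
  CH(NH2): –NH2 on an sp³ carbon with no adjacent C=O → amine.
  CH(CH=CH2): pendant –CH=CH2: C=C double bond → alkene.
  CH(OCH3): pendant –OCH3: C–O–C with sp³ C, no adjacent C=O → ether.
  CH(COCH3): pendant –COCH3: carbonyl C bonded to two carbons → ketone.
  CH(CH2OCH3): pendant –CH2OCH3: C–O–C linkage → ether.
  CH(COOCH3): pendant –COOCH3: carbonyl C bonded to C and –OCH3 → ester.
  CH(COOCH3): pendant –COOCH3: carbonyl C bonded to C and –OCH3 → ester.
  CH2OH: –OH on an sp³ carbon → alcohol.
Distinct types present: alcohol, aldehyde, alkene, amine, ester, ether, ketone.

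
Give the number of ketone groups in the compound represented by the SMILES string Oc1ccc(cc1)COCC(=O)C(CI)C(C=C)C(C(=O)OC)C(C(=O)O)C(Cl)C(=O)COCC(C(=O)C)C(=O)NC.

Reading the structure from left to right:
  HOC6H4: –OH attached directly to an aromatic ring → phenol (not alcohol); the ring itself is an arene.
  CH2OCH2: C–O–C with sp³ carbons on both sides and no adjacent C=O → ether.
  CO: –C(=O)– with carbon on both sides → ketone.
  CH(CH2I): pendant –CH2X: halogen on sp³ carbon → alkyl halide.
  CH(CH=CH2): pendant –CH=CH2: C=C double bond → alkene.
  CH(COOCH3): pendant –COOCH3: carbonyl C bonded to C and –OCH3 → ester.
  CH(COOH): pendant –COOH: carbonyl C bonded to C and –OH → carboxylic acid.
  CH(Cl): halogen on an sp³ carbon → alkyl halide.
  CO: –C(=O)– with carbon on both sides → ketone.
  CH2OCH2: C–O–C with sp³ carbons on both sides and no adjacent C=O → ether.
  CH(COCH3): pendant –COCH3: carbonyl C bonded to two carbons → ketone.
  CONHCH3: –C(=O)NHCH3: carbonyl C bonded to C and to N → amide (the N is not an amine).
Ketone appears at: CO, CO, CH(COCH3) → 3.

3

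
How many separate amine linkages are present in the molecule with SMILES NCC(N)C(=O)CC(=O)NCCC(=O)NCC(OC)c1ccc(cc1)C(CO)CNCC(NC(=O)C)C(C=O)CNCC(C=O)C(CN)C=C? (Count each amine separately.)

5

Reading the structure from left to right:
  H2NCH2: –NH2 on an sp³ carbon with no adjacent C=O → amine.
  CH(NH2): –NH2 on an sp³ carbon with no adjacent C=O → amine.
  CO: –C(=O)– with carbon on both sides → ketone.
  CH2CONHCH2: –C(=O)–N– linkage → amide (the N is not an amine).
  CH2CONHCH2: –C(=O)–N– linkage → amide (the N is not an amine).
  CH(OCH3): pendant –OCH3: C–O–C with sp³ C, no adjacent C=O → ether.
  C6H4: para-disubstituted benzene ring → arene.
  CH(CH2OH): pendant –CH2OH on an sp³ backbone C → alcohol.
  CH2NHCH2: C–N–C with sp³ carbons and no adjacent C=O → amine (secondary).
  CH(NHCOCH3): pendant –NHC(=O)CH3: N bonded to a carbonyl → amide (not amine).
  CH(CHO): pendant –CHO: carbonyl C bonded to C and H → aldehyde.
  CH2NHCH2: C–N–C with sp³ carbons and no adjacent C=O → amine (secondary).
  CH(CHO): pendant –CHO: carbonyl C bonded to C and H → aldehyde.
  CH(CH2NH2): pendant –CH2NH2: N on sp³ C, no adjacent C=O → amine.
  CH=CH2: C=C double bond → alkene.
Amine appears at: H2NCH2, CH(NH2), CH2NHCH2, CH2NHCH2, CH(CH2NH2) → 5.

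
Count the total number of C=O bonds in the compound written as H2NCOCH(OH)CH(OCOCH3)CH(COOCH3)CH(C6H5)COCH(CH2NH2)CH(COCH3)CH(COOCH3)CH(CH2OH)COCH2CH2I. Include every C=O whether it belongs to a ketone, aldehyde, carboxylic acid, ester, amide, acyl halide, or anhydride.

7

H2NCO: amide, 1 C=O (running total 1).
CH(OCOCH3): ester, 1 C=O (running total 2).
CH(COOCH3): ester, 1 C=O (running total 3).
CO: ketone, 1 C=O (running total 4).
CH(COCH3): ketone, 1 C=O (running total 5).
CH(COOCH3): ester, 1 C=O (running total 6).
CO: ketone, 1 C=O (running total 7).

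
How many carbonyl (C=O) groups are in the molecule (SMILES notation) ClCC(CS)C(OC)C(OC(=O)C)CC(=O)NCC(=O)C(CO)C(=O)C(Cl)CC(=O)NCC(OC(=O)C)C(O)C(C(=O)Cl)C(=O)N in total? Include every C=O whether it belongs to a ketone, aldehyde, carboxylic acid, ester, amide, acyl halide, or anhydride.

CH(OCOCH3): ester, 1 C=O (running total 1).
CH2CONHCH2: amide, 1 C=O (running total 2).
CO: ketone, 1 C=O (running total 3).
CO: ketone, 1 C=O (running total 4).
CH2CONHCH2: amide, 1 C=O (running total 5).
CH(OCOCH3): ester, 1 C=O (running total 6).
CH(COCl): acyl halide, 1 C=O (running total 7).
CONH2: amide, 1 C=O (running total 8).

8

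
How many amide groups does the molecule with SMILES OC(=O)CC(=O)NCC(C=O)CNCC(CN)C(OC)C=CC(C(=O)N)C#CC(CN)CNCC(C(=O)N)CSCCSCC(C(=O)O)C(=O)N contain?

–COOH: carbonyl C bonded to –OH and C → carboxylic acid (the –OH is not a separate alcohol).
–C(=O)–N– linkage → amide (the N is not an amine).
pendant –CHO: carbonyl C bonded to C and H → aldehyde.
C–N–C with sp³ carbons and no adjacent C=O → amine (secondary).
pendant –CH2NH2: N on sp³ C, no adjacent C=O → amine.
pendant –OCH3: C–O–C with sp³ C, no adjacent C=O → ether.
C=C double bond → alkene.
pendant –CONH2: carbonyl C bonded to C and N → amide.
C≡C triple bond → alkyne.
pendant –CH2NH2: N on sp³ C, no adjacent C=O → amine.
C–N–C with sp³ carbons and no adjacent C=O → amine (secondary).
pendant –CONH2: carbonyl C bonded to C and N → amide.
C–S–C linkage → sulfide (thioether).
C–S–C linkage → sulfide (thioether).
pendant –COOH: carbonyl C bonded to C and –OH → carboxylic acid.
–C(=O)NH2: carbonyl C bonded to C and to N → amide (the N is not a separate amine).
Amide appears at: CH2CONHCH2, CH(CONH2), CH(CONH2), CONH2 → 4.

4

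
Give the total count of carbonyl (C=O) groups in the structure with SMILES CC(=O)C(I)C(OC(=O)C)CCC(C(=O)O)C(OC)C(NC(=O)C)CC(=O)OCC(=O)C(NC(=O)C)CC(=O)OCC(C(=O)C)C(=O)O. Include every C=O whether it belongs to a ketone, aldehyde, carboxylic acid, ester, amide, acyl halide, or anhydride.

10

CO: ketone, 1 C=O (running total 1).
CH(OCOCH3): ester, 1 C=O (running total 2).
CH(COOH): carboxylic acid, 1 C=O (running total 3).
CH(NHCOCH3): amide, 1 C=O (running total 4).
CH2COOCH2: ester, 1 C=O (running total 5).
CO: ketone, 1 C=O (running total 6).
CH(NHCOCH3): amide, 1 C=O (running total 7).
CH2COOCH2: ester, 1 C=O (running total 8).
CH(COCH3): ketone, 1 C=O (running total 9).
COOH: carboxylic acid, 1 C=O (running total 10).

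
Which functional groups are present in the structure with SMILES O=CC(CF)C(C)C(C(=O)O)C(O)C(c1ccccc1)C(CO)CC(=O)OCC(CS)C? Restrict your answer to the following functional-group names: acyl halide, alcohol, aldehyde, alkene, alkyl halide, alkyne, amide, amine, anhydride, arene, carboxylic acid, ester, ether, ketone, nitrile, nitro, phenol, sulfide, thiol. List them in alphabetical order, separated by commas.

alcohol, aldehyde, alkyl halide, arene, carboxylic acid, ester, thiol

terminal –CHO: carbonyl C bonded to H and C → aldehyde.
pendant –CH2X: halogen on sp³ carbon → alkyl halide.
pendant –COOH: carbonyl C bonded to C and –OH → carboxylic acid.
–OH on an sp³ carbon → alcohol (secondary).
pendant –C6H5: benzene ring → arene.
pendant –CH2OH on an sp³ backbone C → alcohol.
–C(=O)–O–C with C on the carbonyl side → ester.
pendant –CH2SH → thiol.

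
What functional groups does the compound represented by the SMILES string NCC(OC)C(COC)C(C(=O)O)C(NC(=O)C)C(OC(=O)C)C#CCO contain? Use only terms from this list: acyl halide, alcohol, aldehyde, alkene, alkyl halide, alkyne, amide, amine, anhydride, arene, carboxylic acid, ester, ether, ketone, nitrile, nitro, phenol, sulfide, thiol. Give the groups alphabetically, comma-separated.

alcohol, alkyne, amide, amine, carboxylic acid, ester, ether

–NH2 on an sp³ carbon with no adjacent C=O → amine.
pendant –OCH3: C–O–C with sp³ C, no adjacent C=O → ether.
pendant –CH2OCH3: C–O–C linkage → ether.
pendant –COOH: carbonyl C bonded to C and –OH → carboxylic acid.
pendant –NHC(=O)CH3: N bonded to a carbonyl → amide (not amine).
pendant –OC(=O)CH3: an acyloxy group → ester.
C≡C triple bond → alkyne.
–OH on an sp³ carbon → alcohol.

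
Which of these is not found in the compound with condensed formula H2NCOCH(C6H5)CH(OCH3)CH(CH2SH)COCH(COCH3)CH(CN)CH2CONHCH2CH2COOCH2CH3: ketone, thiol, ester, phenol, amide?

ketone: present (CO — –C(=O)– with carbon on both sides → ketone).
ester: present (CH2COOCH2 — –C(=O)–O–C with C on the carbonyl side → ester).
amide: present (H2NCO — –C(=O)NH2: carbonyl C bonded to C and to N → amide (the N is not a separate amine)).
thiol: present (CH(CH2SH) — pendant –CH2SH → thiol).
phenol: no segment matches this pattern.

phenol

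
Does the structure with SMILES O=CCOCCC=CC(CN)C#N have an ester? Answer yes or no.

no

Reading the structure from left to right:
  OHC: terminal –CHO: carbonyl C bonded to H and C → aldehyde.
  CH2OCH2: C–O–C with sp³ carbons on both sides and no adjacent C=O → ether.
  CH=CH: C=C double bond → alkene.
  CH(CH2NH2): pendant –CH2NH2: N on sp³ C, no adjacent C=O → amine.
  CN: –C≡N: carbon triple-bonded to nitrogen → nitrile.
The groups actually present are: aldehyde, alkene, amine, ether, nitrile.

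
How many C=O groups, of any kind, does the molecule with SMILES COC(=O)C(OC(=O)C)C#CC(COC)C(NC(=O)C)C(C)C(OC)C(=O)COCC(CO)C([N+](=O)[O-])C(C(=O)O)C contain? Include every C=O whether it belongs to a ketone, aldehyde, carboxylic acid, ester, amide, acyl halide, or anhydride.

5

CH3OOC: ester, 1 C=O (running total 1).
CH(OCOCH3): ester, 1 C=O (running total 2).
CH(NHCOCH3): amide, 1 C=O (running total 3).
CO: ketone, 1 C=O (running total 4).
CH(COOH): carboxylic acid, 1 C=O (running total 5).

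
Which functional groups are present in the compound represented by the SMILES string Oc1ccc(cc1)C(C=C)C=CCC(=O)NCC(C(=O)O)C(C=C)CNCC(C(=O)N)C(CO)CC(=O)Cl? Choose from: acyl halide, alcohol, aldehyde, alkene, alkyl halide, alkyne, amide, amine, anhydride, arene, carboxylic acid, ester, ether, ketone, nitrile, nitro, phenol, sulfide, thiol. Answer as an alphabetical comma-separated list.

–OH attached directly to an aromatic ring → phenol (not alcohol); the ring itself is an arene.
pendant –CH=CH2: C=C double bond → alkene.
C=C double bond → alkene.
–C(=O)–N– linkage → amide (the N is not an amine).
pendant –COOH: carbonyl C bonded to C and –OH → carboxylic acid.
pendant –CH=CH2: C=C double bond → alkene.
C–N–C with sp³ carbons and no adjacent C=O → amine (secondary).
pendant –CONH2: carbonyl C bonded to C and N → amide.
pendant –CH2OH on an sp³ backbone C → alcohol.
–C(=O)Cl: carbonyl C bonded to C and to a halogen → acyl halide (not alkyl halide).

acyl halide, alcohol, alkene, amide, amine, arene, carboxylic acid, phenol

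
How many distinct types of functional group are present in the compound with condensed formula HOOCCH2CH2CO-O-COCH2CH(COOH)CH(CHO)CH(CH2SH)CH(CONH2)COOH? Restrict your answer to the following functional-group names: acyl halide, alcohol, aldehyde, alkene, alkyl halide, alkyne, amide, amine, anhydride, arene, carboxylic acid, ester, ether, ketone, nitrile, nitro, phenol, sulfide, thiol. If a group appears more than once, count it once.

5

–COOH: carbonyl C bonded to –OH and C → carboxylic acid (the –OH is not a separate alcohol).
two acyl groups sharing one oxygen, –C(=O)–O–C(=O)– → anhydride.
pendant –COOH: carbonyl C bonded to C and –OH → carboxylic acid.
pendant –CHO: carbonyl C bonded to C and H → aldehyde.
pendant –CH2SH → thiol.
pendant –CONH2: carbonyl C bonded to C and N → amide.
–COOH: carbonyl C bonded to –OH and C → carboxylic acid (the –OH is not a separate alcohol).
Distinct types present: aldehyde, amide, anhydride, carboxylic acid, thiol.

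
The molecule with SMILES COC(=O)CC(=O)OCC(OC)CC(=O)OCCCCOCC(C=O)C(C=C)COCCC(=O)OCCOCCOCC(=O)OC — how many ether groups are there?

Reading the structure from left to right:
  CH3OOC: CH3O–C(=O)–: carbonyl C bonded to C and to –OCH3 → ester (not ketone + ether).
  CH2COOCH2: –C(=O)–O–C with C on the carbonyl side → ester.
  CH(OCH3): pendant –OCH3: C–O–C with sp³ C, no adjacent C=O → ether.
  CH2COOCH2: –C(=O)–O–C with C on the carbonyl side → ester.
  CH2OCH2: C–O–C with sp³ carbons on both sides and no adjacent C=O → ether.
  CH(CHO): pendant –CHO: carbonyl C bonded to C and H → aldehyde.
  CH(CH=CH2): pendant –CH=CH2: C=C double bond → alkene.
  CH2OCH2: C–O–C with sp³ carbons on both sides and no adjacent C=O → ether.
  CH2COOCH2: –C(=O)–O–C with C on the carbonyl side → ester.
  CH2OCH2: C–O–C with sp³ carbons on both sides and no adjacent C=O → ether.
  CH2OCH2: C–O–C with sp³ carbons on both sides and no adjacent C=O → ether.
  COOCH3: –C(=O)OCH3: carbonyl C bonded to C and to –OCH3 → ester (not ketone + ether).
Ether appears at: CH(OCH3), CH2OCH2, CH2OCH2, CH2OCH2, CH2OCH2 → 5.

5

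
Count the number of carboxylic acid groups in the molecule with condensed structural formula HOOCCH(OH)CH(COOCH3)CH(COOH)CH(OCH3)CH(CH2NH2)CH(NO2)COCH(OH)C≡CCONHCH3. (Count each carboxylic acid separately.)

2

Reading the structure from left to right:
  HOOC: –COOH: carbonyl C bonded to –OH and C → carboxylic acid (the –OH is not a separate alcohol).
  CH(OH): –OH on an sp³ carbon → alcohol (secondary).
  CH(COOCH3): pendant –COOCH3: carbonyl C bonded to C and –OCH3 → ester.
  CH(COOH): pendant –COOH: carbonyl C bonded to C and –OH → carboxylic acid.
  CH(OCH3): pendant –OCH3: C–O–C with sp³ C, no adjacent C=O → ether.
  CH(CH2NH2): pendant –CH2NH2: N on sp³ C, no adjacent C=O → amine.
  CH(NO2): –NO2 on an sp³ carbon → nitro (the N=O is not a carbonyl).
  CO: –C(=O)– with carbon on both sides → ketone.
  CH(OH): –OH on an sp³ carbon → alcohol (secondary).
  C≡C: C≡C triple bond → alkyne.
  CONHCH3: –C(=O)NHCH3: carbonyl C bonded to C and to N → amide (the N is not an amine).
Carboxylic acid appears at: HOOC, CH(COOH) → 2.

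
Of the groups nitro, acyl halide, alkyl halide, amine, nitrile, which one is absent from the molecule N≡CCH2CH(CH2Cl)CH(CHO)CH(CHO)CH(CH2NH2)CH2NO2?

amine: present (CH(CH2NH2) — pendant –CH2NH2: N on sp³ C, no adjacent C=O → amine).
alkyl halide: present (CH(CH2Cl) — pendant –CH2X: halogen on sp³ carbon → alkyl halide).
nitro: present (CH2NO2 — –NO2 on carbon → nitro group).
nitrile: present (N≡C — N≡C–: carbon triple-bonded to nitrogen → nitrile).
acyl halide: no segment matches this pattern.

acyl halide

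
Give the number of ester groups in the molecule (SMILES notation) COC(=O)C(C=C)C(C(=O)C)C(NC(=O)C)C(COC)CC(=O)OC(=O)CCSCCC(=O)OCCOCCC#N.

2

Taking each segment in turn:
  CH3OOC: CH3O–C(=O)–: carbonyl C bonded to C and to –OCH3 → ester (not ketone + ether).
  CH(CH=CH2): pendant –CH=CH2: C=C double bond → alkene.
  CH(COCH3): pendant –COCH3: carbonyl C bonded to two carbons → ketone.
  CH(NHCOCH3): pendant –NHC(=O)CH3: N bonded to a carbonyl → amide (not amine).
  CH(CH2OCH3): pendant –CH2OCH3: C–O–C linkage → ether.
  CH2CO-O-COCH2: two acyl groups sharing one oxygen, –C(=O)–O–C(=O)– → anhydride.
  CH2SCH2: C–S–C linkage → sulfide (thioether).
  CH2COOCH2: –C(=O)–O–C with C on the carbonyl side → ester.
  CH2OCH2: C–O–C with sp³ carbons on both sides and no adjacent C=O → ether.
  CN: –C≡N: carbon triple-bonded to nitrogen → nitrile.
Ester appears at: CH3OOC, CH2COOCH2 → 2.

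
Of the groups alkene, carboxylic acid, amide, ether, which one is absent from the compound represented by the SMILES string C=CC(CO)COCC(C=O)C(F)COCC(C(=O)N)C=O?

ether: present (CH2OCH2 — C–O–C with sp³ carbons on both sides and no adjacent C=O → ether).
amide: present (CH(CONH2) — pendant –CONH2: carbonyl C bonded to C and N → amide).
alkene: present (CH2=CH — C=C double bond → alkene).
carboxylic acid: absent. In CH(CONH2), the carbonyl is bonded to nitrogen, not to –OH; that is an amide.

carboxylic acid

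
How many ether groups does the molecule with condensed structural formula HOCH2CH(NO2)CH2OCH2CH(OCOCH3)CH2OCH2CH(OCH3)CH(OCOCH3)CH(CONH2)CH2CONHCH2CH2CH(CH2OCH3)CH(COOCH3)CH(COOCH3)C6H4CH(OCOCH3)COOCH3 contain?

HO– on an sp³ carbon → alcohol.
–NO2 on an sp³ carbon → nitro (the N=O is not a carbonyl).
C–O–C with sp³ carbons on both sides and no adjacent C=O → ether.
pendant –OC(=O)CH3: an acyloxy group → ester.
C–O–C with sp³ carbons on both sides and no adjacent C=O → ether.
pendant –OCH3: C–O–C with sp³ C, no adjacent C=O → ether.
pendant –OC(=O)CH3: an acyloxy group → ester.
pendant –CONH2: carbonyl C bonded to C and N → amide.
–C(=O)–N– linkage → amide (the N is not an amine).
pendant –CH2OCH3: C–O–C linkage → ether.
pendant –COOCH3: carbonyl C bonded to C and –OCH3 → ester.
pendant –COOCH3: carbonyl C bonded to C and –OCH3 → ester.
para-disubstituted benzene ring → arene.
pendant –OC(=O)CH3: an acyloxy group → ester.
–C(=O)OCH3: carbonyl C bonded to C and to –OCH3 → ester (not ketone + ether).
Ether appears at: CH2OCH2, CH2OCH2, CH(OCH3), CH(CH2OCH3) → 4.

4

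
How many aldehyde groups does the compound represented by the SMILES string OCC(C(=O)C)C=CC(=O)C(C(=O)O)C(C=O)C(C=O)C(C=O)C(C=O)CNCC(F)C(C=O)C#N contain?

5

Reading the structure from left to right:
  HOCH2: HO– on an sp³ carbon → alcohol.
  CH(COCH3): pendant –COCH3: carbonyl C bonded to two carbons → ketone.
  CH=CH: C=C double bond → alkene.
  CO: –C(=O)– with carbon on both sides → ketone.
  CH(COOH): pendant –COOH: carbonyl C bonded to C and –OH → carboxylic acid.
  CH(CHO): pendant –CHO: carbonyl C bonded to C and H → aldehyde.
  CH(CHO): pendant –CHO: carbonyl C bonded to C and H → aldehyde.
  CH(CHO): pendant –CHO: carbonyl C bonded to C and H → aldehyde.
  CH(CHO): pendant –CHO: carbonyl C bonded to C and H → aldehyde.
  CH2NHCH2: C–N–C with sp³ carbons and no adjacent C=O → amine (secondary).
  CH(F): halogen on an sp³ carbon → alkyl halide.
  CH(CHO): pendant –CHO: carbonyl C bonded to C and H → aldehyde.
  CN: –C≡N: carbon triple-bonded to nitrogen → nitrile.
Aldehyde appears at: CH(CHO), CH(CHO), CH(CHO), CH(CHO), CH(CHO) → 5.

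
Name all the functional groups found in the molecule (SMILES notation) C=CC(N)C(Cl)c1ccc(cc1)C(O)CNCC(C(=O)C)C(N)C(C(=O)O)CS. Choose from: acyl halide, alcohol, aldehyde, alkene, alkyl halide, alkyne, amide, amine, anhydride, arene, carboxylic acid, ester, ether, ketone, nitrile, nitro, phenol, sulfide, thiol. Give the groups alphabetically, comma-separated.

C=C double bond → alkene.
–NH2 on an sp³ carbon with no adjacent C=O → amine.
halogen on an sp³ carbon → alkyl halide.
para-disubstituted benzene ring → arene.
–OH on an sp³ carbon → alcohol (secondary).
C–N–C with sp³ carbons and no adjacent C=O → amine (secondary).
pendant –COCH3: carbonyl C bonded to two carbons → ketone.
–NH2 on an sp³ carbon with no adjacent C=O → amine.
pendant –COOH: carbonyl C bonded to C and –OH → carboxylic acid.
–SH on an sp³ carbon → thiol.

alcohol, alkene, alkyl halide, amine, arene, carboxylic acid, ketone, thiol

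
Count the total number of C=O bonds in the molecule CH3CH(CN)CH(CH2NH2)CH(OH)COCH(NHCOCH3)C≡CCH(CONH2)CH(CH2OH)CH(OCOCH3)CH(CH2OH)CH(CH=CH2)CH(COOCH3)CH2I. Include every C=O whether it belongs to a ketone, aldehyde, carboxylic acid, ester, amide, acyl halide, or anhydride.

5

CO: ketone, 1 C=O (running total 1).
CH(NHCOCH3): amide, 1 C=O (running total 2).
CH(CONH2): amide, 1 C=O (running total 3).
CH(OCOCH3): ester, 1 C=O (running total 4).
CH(COOCH3): ester, 1 C=O (running total 5).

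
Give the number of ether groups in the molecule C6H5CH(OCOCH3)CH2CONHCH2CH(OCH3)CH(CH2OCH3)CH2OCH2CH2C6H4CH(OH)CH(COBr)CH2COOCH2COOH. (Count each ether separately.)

C6H5– phenyl ring → arene.
pendant –OC(=O)CH3: an acyloxy group → ester.
–C(=O)–N– linkage → amide (the N is not an amine).
pendant –OCH3: C–O–C with sp³ C, no adjacent C=O → ether.
pendant –CH2OCH3: C–O–C linkage → ether.
C–O–C with sp³ carbons on both sides and no adjacent C=O → ether.
para-disubstituted benzene ring → arene.
–OH on an sp³ carbon → alcohol (secondary).
pendant –C(=O)X: carbonyl C bonded to C and halogen → acyl halide.
–C(=O)–O–C with C on the carbonyl side → ester.
–COOH: carbonyl C bonded to –OH and C → carboxylic acid (the –OH is not a separate alcohol).
Ether appears at: CH(OCH3), CH(CH2OCH3), CH2OCH2 → 3.

3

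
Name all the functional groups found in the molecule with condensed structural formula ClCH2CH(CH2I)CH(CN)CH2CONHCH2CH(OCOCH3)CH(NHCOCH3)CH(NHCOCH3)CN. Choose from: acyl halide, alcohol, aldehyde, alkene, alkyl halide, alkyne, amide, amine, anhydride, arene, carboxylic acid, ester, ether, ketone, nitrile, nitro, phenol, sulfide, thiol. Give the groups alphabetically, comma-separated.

halogen on an sp³ carbon → alkyl halide.
pendant –CH2X: halogen on sp³ carbon → alkyl halide.
pendant –C≡N: nitrile.
–C(=O)–N– linkage → amide (the N is not an amine).
pendant –OC(=O)CH3: an acyloxy group → ester.
pendant –NHC(=O)CH3: N bonded to a carbonyl → amide (not amine).
pendant –NHC(=O)CH3: N bonded to a carbonyl → amide (not amine).
–C≡N: carbon triple-bonded to nitrogen → nitrile.

alkyl halide, amide, ester, nitrile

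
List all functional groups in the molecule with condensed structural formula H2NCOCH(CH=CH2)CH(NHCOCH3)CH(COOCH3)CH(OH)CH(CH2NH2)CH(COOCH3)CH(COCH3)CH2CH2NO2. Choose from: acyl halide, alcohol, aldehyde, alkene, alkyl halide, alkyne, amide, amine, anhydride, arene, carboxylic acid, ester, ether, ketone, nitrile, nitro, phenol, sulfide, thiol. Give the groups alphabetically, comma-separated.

–C(=O)NH2: carbonyl C bonded to C and to N → amide (the N is not a separate amine).
pendant –CH=CH2: C=C double bond → alkene.
pendant –NHC(=O)CH3: N bonded to a carbonyl → amide (not amine).
pendant –COOCH3: carbonyl C bonded to C and –OCH3 → ester.
–OH on an sp³ carbon → alcohol (secondary).
pendant –CH2NH2: N on sp³ C, no adjacent C=O → amine.
pendant –COOCH3: carbonyl C bonded to C and –OCH3 → ester.
pendant –COCH3: carbonyl C bonded to two carbons → ketone.
–NO2 on carbon → nitro group.

alcohol, alkene, amide, amine, ester, ketone, nitro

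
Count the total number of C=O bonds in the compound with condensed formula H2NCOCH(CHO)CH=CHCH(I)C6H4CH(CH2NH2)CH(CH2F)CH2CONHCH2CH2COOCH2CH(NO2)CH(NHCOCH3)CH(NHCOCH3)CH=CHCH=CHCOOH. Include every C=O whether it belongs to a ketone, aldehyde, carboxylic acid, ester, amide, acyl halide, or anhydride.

H2NCO: amide, 1 C=O (running total 1).
CH(CHO): aldehyde, 1 C=O (running total 2).
CH2CONHCH2: amide, 1 C=O (running total 3).
CH2COOCH2: ester, 1 C=O (running total 4).
CH(NHCOCH3): amide, 1 C=O (running total 5).
CH(NHCOCH3): amide, 1 C=O (running total 6).
COOH: carboxylic acid, 1 C=O (running total 7).

7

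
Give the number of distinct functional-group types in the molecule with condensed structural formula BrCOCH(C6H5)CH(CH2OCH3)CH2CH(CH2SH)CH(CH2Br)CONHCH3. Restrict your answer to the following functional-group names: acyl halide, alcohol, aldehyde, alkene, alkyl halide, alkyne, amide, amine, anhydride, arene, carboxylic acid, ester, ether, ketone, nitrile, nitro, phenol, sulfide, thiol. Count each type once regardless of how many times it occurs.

Reading the structure from left to right:
  BrCO: –C(=O)Br: carbonyl C bonded to C and to a halogen → acyl halide (not alkyl halide).
  CH(C6H5): pendant –C6H5: benzene ring → arene.
  CH(CH2OCH3): pendant –CH2OCH3: C–O–C linkage → ether.
  CH(CH2SH): pendant –CH2SH → thiol.
  CH(CH2Br): pendant –CH2X: halogen on sp³ carbon → alkyl halide.
  CONHCH3: –C(=O)NHCH3: carbonyl C bonded to C and to N → amide (the N is not an amine).
Distinct types present: acyl halide, alkyl halide, amide, arene, ether, thiol.

6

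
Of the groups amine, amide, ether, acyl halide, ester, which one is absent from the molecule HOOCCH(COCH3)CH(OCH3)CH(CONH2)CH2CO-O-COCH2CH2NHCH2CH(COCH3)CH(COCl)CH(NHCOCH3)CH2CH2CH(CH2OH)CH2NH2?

ether: present (CH(OCH3) — pendant –OCH3: C–O–C with sp³ C, no adjacent C=O → ether).
amine: present (CH2NHCH2 — C–N–C with sp³ carbons and no adjacent C=O → amine (secondary)).
amide: present (CH(CONH2) — pendant –CONH2: carbonyl C bonded to C and N → amide).
acyl halide: present (CH(COCl) — pendant –C(=O)X: carbonyl C bonded to C and halogen → acyl halide).
ester: absent. In CH2CO-O-COCH2, the oxygen bridges two acyl groups, which is an anhydride, not an ester.

ester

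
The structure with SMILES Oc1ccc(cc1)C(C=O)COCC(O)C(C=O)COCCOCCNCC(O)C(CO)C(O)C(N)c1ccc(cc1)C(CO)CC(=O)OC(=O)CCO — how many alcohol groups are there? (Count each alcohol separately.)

–OH attached directly to an aromatic ring → phenol (not alcohol); the ring itself is an arene.
pendant –CHO: carbonyl C bonded to C and H → aldehyde.
C–O–C with sp³ carbons on both sides and no adjacent C=O → ether.
–OH on an sp³ carbon → alcohol (secondary).
pendant –CHO: carbonyl C bonded to C and H → aldehyde.
C–O–C with sp³ carbons on both sides and no adjacent C=O → ether.
C–O–C with sp³ carbons on both sides and no adjacent C=O → ether.
C–N–C with sp³ carbons and no adjacent C=O → amine (secondary).
–OH on an sp³ carbon → alcohol (secondary).
pendant –CH2OH on an sp³ backbone C → alcohol.
–OH on an sp³ carbon → alcohol (secondary).
–NH2 on an sp³ carbon with no adjacent C=O → amine.
para-disubstituted benzene ring → arene.
pendant –CH2OH on an sp³ backbone C → alcohol.
two acyl groups sharing one oxygen, –C(=O)–O–C(=O)– → anhydride.
–OH on an sp³ carbon → alcohol.
Alcohol appears at: CH(OH), CH(OH), CH(CH2OH), CH(OH), CH(CH2OH), CH2OH → 6.

6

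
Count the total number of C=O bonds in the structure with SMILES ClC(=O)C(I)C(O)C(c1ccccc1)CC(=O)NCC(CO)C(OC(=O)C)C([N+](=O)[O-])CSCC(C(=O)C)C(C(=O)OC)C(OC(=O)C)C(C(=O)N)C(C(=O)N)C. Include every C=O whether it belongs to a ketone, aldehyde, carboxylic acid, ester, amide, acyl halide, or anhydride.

ClCO: acyl halide, 1 C=O (running total 1).
CH2CONHCH2: amide, 1 C=O (running total 2).
CH(OCOCH3): ester, 1 C=O (running total 3).
CH(COCH3): ketone, 1 C=O (running total 4).
CH(COOCH3): ester, 1 C=O (running total 5).
CH(OCOCH3): ester, 1 C=O (running total 6).
CH(CONH2): amide, 1 C=O (running total 7).
CH(CONH2): amide, 1 C=O (running total 8).

8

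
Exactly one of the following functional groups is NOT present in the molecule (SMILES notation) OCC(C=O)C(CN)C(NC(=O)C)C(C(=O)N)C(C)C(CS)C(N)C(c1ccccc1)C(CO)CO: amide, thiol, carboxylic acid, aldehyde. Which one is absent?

amide: present (CH(NHCOCH3) — pendant –NHC(=O)CH3: N bonded to a carbonyl → amide (not amine)).
aldehyde: present (CH(CHO) — pendant –CHO: carbonyl C bonded to C and H → aldehyde).
thiol: present (CH(CH2SH) — pendant –CH2SH → thiol).
carboxylic acid: absent. In each of CH(NHCOCH3) and CH(CONH2), the carbonyl is bonded to nitrogen, not to –OH; that is an amide.

carboxylic acid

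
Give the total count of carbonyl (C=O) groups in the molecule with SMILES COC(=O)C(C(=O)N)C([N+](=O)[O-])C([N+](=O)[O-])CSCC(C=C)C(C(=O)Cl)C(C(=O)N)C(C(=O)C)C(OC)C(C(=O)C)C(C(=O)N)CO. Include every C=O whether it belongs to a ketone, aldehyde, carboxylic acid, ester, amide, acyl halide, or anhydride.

CH3OOC: ester, 1 C=O (running total 1).
CH(CONH2): amide, 1 C=O (running total 2).
CH(COCl): acyl halide, 1 C=O (running total 3).
CH(CONH2): amide, 1 C=O (running total 4).
CH(COCH3): ketone, 1 C=O (running total 5).
CH(COCH3): ketone, 1 C=O (running total 6).
CH(CONH2): amide, 1 C=O (running total 7).

7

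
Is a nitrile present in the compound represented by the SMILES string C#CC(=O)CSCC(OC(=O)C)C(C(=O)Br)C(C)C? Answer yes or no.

Reading the structure from left to right:
  HC≡C: C≡C triple bond → alkyne.
  CO: –C(=O)– with carbon on both sides → ketone.
  CH2SCH2: C–S–C linkage → sulfide (thioether).
  CH(OCOCH3): pendant –OC(=O)CH3: an acyloxy group → ester.
  CH(COBr): pendant –C(=O)X: carbonyl C bonded to C and halogen → acyl halide.
In HC≡C, the triple bond is C≡C, not C≡N.
The groups actually present are: acyl halide, alkyne, ester, ketone, sulfide.

no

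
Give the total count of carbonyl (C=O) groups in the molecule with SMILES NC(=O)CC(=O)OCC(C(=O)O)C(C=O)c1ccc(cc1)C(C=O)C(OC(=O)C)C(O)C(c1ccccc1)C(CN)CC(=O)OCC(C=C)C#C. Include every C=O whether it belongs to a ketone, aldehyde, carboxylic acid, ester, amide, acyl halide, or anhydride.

7

H2NCO: amide, 1 C=O (running total 1).
CH2COOCH2: ester, 1 C=O (running total 2).
CH(COOH): carboxylic acid, 1 C=O (running total 3).
CH(CHO): aldehyde, 1 C=O (running total 4).
CH(CHO): aldehyde, 1 C=O (running total 5).
CH(OCOCH3): ester, 1 C=O (running total 6).
CH2COOCH2: ester, 1 C=O (running total 7).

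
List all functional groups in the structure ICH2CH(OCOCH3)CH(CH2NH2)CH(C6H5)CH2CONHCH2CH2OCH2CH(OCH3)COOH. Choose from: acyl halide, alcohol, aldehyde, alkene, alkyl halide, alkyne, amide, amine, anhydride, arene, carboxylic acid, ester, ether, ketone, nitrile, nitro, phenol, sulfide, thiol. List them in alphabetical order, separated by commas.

alkyl halide, amide, amine, arene, carboxylic acid, ester, ether

Working along the chain:
  ICH2: halogen on an sp³ carbon → alkyl halide.
  CH(OCOCH3): pendant –OC(=O)CH3: an acyloxy group → ester.
  CH(CH2NH2): pendant –CH2NH2: N on sp³ C, no adjacent C=O → amine.
  CH(C6H5): pendant –C6H5: benzene ring → arene.
  CH2CONHCH2: –C(=O)–N– linkage → amide (the N is not an amine).
  CH2OCH2: C–O–C with sp³ carbons on both sides and no adjacent C=O → ether.
  CH(OCH3): pendant –OCH3: C–O–C with sp³ C, no adjacent C=O → ether.
  COOH: –COOH: carbonyl C bonded to –OH and C → carboxylic acid (the –OH is not a separate alcohol).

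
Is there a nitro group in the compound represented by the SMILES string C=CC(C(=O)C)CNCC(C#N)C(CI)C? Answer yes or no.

Working along the chain:
  CH2=CH: C=C double bond → alkene.
  CH(COCH3): pendant –COCH3: carbonyl C bonded to two carbons → ketone.
  CH2NHCH2: C–N–C with sp³ carbons and no adjacent C=O → amine (secondary).
  CH(CN): pendant –C≡N: nitrile.
  CH(CH2I): pendant –CH2X: halogen on sp³ carbon → alkyl halide.
The groups actually present are: alkene, alkyl halide, amine, ketone, nitrile.

no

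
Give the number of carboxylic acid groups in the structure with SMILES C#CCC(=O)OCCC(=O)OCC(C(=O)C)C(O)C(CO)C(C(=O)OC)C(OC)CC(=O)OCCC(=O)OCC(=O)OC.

0

C≡C triple bond → alkyne.
–C(=O)–O–C with C on the carbonyl side → ester.
–C(=O)–O–C with C on the carbonyl side → ester.
pendant –COCH3: carbonyl C bonded to two carbons → ketone.
–OH on an sp³ carbon → alcohol (secondary).
pendant –CH2OH on an sp³ backbone C → alcohol.
pendant –COOCH3: carbonyl C bonded to C and –OCH3 → ester.
pendant –OCH3: C–O–C with sp³ C, no adjacent C=O → ether.
–C(=O)–O–C with C on the carbonyl side → ester.
–C(=O)–O–C with C on the carbonyl side → ester.
–C(=O)OCH3: carbonyl C bonded to C and to –OCH3 → ester (not ketone + ether).
No segment is a carboxylic acid: CH2COOCH2 is ester, not carboxylic acid; CH2COOCH2 is ester, not carboxylic acid; CH(OH) is alcohol, not carboxylic acid. → 0.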